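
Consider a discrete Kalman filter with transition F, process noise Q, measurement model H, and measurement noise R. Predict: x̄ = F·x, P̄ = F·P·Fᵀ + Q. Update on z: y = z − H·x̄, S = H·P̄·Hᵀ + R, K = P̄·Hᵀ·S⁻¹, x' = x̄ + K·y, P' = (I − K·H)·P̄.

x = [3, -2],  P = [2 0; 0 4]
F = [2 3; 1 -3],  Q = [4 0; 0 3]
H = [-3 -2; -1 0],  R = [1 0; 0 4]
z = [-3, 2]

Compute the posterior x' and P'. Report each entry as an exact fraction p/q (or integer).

x' = [-3112/1169, 6499/1169]
P' = [3824/1169 -5696/1169; -5696/1169 8773/1169]

x̄ = F·x = [0, 9]
P̄ = F·P·Fᵀ + Q = [48 -32; -32 41]
y = z − H·x̄ = [15, 2]
S = H·P̄·Hᵀ + R = [213 80; 80 52]
K = P̄·Hᵀ·S⁻¹ = [-80/1169 -956/1169; -458/1169 1424/1169]
x' = x̄ + K·y = [-3112/1169, 6499/1169]
P' = (I − K·H)·P̄ = [3824/1169 -5696/1169; -5696/1169 8773/1169]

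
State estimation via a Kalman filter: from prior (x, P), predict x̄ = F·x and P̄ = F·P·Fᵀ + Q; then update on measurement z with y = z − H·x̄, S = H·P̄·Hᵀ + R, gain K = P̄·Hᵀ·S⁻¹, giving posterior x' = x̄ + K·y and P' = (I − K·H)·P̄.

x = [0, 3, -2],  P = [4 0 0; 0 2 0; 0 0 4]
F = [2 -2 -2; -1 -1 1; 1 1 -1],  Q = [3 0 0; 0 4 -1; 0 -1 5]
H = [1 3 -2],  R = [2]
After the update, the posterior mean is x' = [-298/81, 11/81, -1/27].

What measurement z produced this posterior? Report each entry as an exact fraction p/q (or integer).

x̄ = F·x = [-2, -5, 5]
P̄ = F·P·Fᵀ + Q = [43 -12 12; -12 14 -11; 12 -11 15]
S = H·P̄·Hᵀ + R = [243]
K = P̄·Hᵀ·S⁻¹ = [-17/243; 52/243; -17/81]
x' − x̄ = [-136/81, 416/81, -136/27] = K·y
y = (KᵀK)⁻¹·Kᵀ·(x' − x̄) = [24]
z = y + H·x̄ = [24] + [-27] = [-3]

z = [-3]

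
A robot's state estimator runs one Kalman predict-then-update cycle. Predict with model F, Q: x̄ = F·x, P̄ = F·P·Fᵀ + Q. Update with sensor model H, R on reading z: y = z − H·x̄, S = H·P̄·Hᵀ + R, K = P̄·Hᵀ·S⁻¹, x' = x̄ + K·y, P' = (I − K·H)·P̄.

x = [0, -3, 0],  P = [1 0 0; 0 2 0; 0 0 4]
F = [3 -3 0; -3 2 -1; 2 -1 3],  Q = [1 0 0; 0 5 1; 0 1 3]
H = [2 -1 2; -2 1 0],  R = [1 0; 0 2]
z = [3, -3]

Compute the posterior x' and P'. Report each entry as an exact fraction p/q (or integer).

x' = [56073/33248, 1191/8312, -4071/33248]
P' = [42161/33248 14391/8312 -14079/33248; 14391/8312 7861/2078 903/8312; -14079/33248 903/8312 23985/33248]

x̄ = F·x = [9, -6, 3]
P̄ = F·P·Fᵀ + Q = [28 -21 12; -21 26 -21; 12 -21 45]
y = z − H·x̄ = [-27, 21]
S = H·P̄·Hᵀ + R = [583 -312; -312 224]
K = P̄·Hᵀ·S⁻¹ = [-175/4156 -13379/33248; -107/1039 1331/8312; 2025/4156 15885/33248]
x' = x̄ + K·y = [56073/33248, 1191/8312, -4071/33248]
P' = (I − K·H)·P̄ = [42161/33248 14391/8312 -14079/33248; 14391/8312 7861/2078 903/8312; -14079/33248 903/8312 23985/33248]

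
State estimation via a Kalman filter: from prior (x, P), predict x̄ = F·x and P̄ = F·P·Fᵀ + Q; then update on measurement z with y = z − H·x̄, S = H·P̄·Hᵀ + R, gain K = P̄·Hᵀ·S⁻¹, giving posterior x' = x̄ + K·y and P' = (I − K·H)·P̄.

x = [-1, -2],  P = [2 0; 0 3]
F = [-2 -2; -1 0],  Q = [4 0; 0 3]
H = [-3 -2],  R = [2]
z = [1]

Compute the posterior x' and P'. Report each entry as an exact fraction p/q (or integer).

x̄ = F·x = [6, 1]
P̄ = F·P·Fᵀ + Q = [24 4; 4 5]
y = z − H·x̄ = [21]
S = H·P̄·Hᵀ + R = [286]
K = P̄·Hᵀ·S⁻¹ = [-40/143; -1/13]
x' = x̄ + K·y = [18/143, -8/13]
P' = (I − K·H)·P̄ = [232/143 -28/13; -28/13 43/13]

x' = [18/143, -8/13]
P' = [232/143 -28/13; -28/13 43/13]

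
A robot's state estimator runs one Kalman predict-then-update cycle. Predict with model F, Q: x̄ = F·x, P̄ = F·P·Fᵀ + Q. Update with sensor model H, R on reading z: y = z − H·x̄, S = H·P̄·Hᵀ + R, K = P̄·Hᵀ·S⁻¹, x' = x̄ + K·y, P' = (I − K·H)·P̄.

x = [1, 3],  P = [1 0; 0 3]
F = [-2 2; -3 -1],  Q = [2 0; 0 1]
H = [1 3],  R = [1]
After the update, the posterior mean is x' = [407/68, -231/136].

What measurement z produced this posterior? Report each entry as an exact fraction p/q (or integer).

x̄ = F·x = [4, -6]
P̄ = F·P·Fᵀ + Q = [18 0; 0 13]
S = H·P̄·Hᵀ + R = [136]
K = P̄·Hᵀ·S⁻¹ = [9/68; 39/136]
x' − x̄ = [135/68, 585/136] = K·y
y = (KᵀK)⁻¹·Kᵀ·(x' − x̄) = [15]
z = y + H·x̄ = [15] + [-14] = [1]

z = [1]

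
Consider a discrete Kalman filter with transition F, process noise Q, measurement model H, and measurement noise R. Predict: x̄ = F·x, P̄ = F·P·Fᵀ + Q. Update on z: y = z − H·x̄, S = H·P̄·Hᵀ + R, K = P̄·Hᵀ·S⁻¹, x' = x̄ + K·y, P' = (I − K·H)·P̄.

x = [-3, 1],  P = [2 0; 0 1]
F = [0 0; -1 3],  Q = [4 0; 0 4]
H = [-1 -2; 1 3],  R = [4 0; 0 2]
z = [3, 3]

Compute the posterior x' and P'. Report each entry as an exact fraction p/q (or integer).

x' = [-315/188, 57/47]
P' = [167/47 -60/47; -60/47 30/47]

x̄ = F·x = [0, 6]
P̄ = F·P·Fᵀ + Q = [4 0; 0 15]
y = z − H·x̄ = [15, -15]
S = H·P̄·Hᵀ + R = [68 -94; -94 141]
K = P̄·Hᵀ·S⁻¹ = [-1/4 -13/94; 0 15/47]
x' = x̄ + K·y = [-315/188, 57/47]
P' = (I − K·H)·P̄ = [167/47 -60/47; -60/47 30/47]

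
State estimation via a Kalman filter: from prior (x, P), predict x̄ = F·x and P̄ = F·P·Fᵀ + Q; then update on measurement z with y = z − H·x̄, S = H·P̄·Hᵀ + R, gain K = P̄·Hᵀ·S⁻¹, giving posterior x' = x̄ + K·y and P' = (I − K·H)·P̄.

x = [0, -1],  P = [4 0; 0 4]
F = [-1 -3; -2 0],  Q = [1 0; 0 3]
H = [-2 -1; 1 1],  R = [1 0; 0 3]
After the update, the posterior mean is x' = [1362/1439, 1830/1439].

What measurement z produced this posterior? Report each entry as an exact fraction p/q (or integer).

z = [-3, 3]

x̄ = F·x = [3, 0]
P̄ = F·P·Fᵀ + Q = [41 8; 8 19]
S = H·P̄·Hᵀ + R = [216 -125; -125 79]
K = P̄·Hᵀ·S⁻¹ = [-985/1439 -666/1439; 610/1439 1457/1439]
x' − x̄ = [-2955/1439, 1830/1439] = K·y
y = (KᵀK)⁻¹·Kᵀ·(x' − x̄) = [3, 0]
z = y + H·x̄ = [3, 0] + [-6, 3] = [-3, 3]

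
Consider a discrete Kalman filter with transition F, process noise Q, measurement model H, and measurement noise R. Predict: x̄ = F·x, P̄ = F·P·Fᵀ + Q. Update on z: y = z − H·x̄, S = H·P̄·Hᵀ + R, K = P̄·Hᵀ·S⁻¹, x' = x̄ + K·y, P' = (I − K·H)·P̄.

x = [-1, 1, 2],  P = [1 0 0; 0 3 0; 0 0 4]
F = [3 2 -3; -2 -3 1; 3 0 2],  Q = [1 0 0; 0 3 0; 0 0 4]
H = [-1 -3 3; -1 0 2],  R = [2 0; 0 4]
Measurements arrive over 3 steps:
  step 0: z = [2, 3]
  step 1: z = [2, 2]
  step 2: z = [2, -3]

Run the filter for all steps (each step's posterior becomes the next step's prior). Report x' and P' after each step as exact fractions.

step 0: x' = [-407975/84269, 6325/84269, -73442/84269], P' = [837348/84269 37748/84269 328628/84269; 37748/84269 89710/84269 85882/84269; 328628/84269 85882/84269 201556/84269]
step 1: x' = [-13349511224/3247987947, -57930911/1082662649, -873556877/1082662649], P' = [26469213260/3247987947 1092343708/1082662649 4149292064/1082662649; 1092343708/1082662649 1105278434/1082662649 1286436288/1082662649; 4149292064/1082662649 1286436288/1082662649 2761293800/1082662649]
step 2: x' = [-127243444469223/38859425972555, -205007414153879/116578277917665, -89627909312242/38859425972555], P' = [258424685256012/38859425972555 28384791805172/38859425972555 118550596343888/38859425972555; 28384791805172/38859425972555 112927257183026/116578277917665 40519406310288/38859425972555; 118550596343888/38859425972555 40519406310288/38859425972555 83265388443512/38859425972555]

step 0: x̄ = F·x = [-7, 1, 1]
step 0: P̄ = F·P·Fᵀ + Q = [58 -36 -15; -36 38 2; -15 2 29]
step 0: y = z − H·x̄ = [-5, -6]
step 0: S = H·P̄·Hᵀ + R = [501 187; 187 238]
step 0: K = P̄·Hᵀ·S⁻¹ = [1038/4957 -45023/84269; -1448/4957 33504/84269; 541/4957 18621/84269]
step 0: x' = x̄ + K·y = [-407975/84269, 6325/84269, -73442/84269]
step 0: P' = (I − K·H)·P̄ = [837348/84269 37748/84269 328628/84269; 37748/84269 89710/84269 85882/84269; 328628/84269 85882/84269 201556/84269]
step 1: x̄ = F·x = [-990949/84269, 723533/84269, -1370809/84269]
step 1: P̄ = F·P·Fᵀ + Q = [3300333/84269 -2755386/84269 5910928/84269; -2755386/84269 3234317/84269 -5804628/84269; 5910928/84269 -5804628/84269 12622968/84269]
step 1: y = z − H·x̄ = [5460615/84269, 1919207/84269]
step 1: S = H·P̄·Hᵀ + R = [198669856/84269 76045111/84269; 76045111/84269 30485569/84269]
step 1: K = P̄·Hᵀ·S⁻¹ = [521660972/3247987947 -393365219/3247987947; -274435073/1082662649 370132217/1082662649; 137640236/1082662649 343323884/1082662649]
step 1: x' = x̄ + K·y = [-13349511224/3247987947, -57930911/1082662649, -873556877/1082662649]
step 1: P' = (I − K·H)·P̄ = [26469213260/3247987947 1092343708/1082662649 4149292064/1082662649; 1092343708/1082662649 1105278434/1082662649 1286436288/1082662649; 4149292064/1082662649 1286436288/1082662649 2761293800/1082662649]
step 2: x̄ = F·x = [-10844702415/1082662649, 24599730016/3247987947, -15096624978/1082662649]
step 2: P̄ = F·P·Fᵀ + Q = [32746692253/1082662649 -30560018984/1082662649 62091808188/1082662649; -30560018984/1082662649 120124231535/3247987947 -69114842084/1082662649; 62091808188/1082662649 -69114842084/1082662649 144574970344/1082662649]
step 2: y = z − H·x̄ = [61210227833/1082662649, 16100559594/1082662649]
step 2: S = H·P̄·Hᵀ + R = [2384615639732/1082662649 912746468929/1082662649; 912746468929/1082662649 367009991473/1082662649]
step 2: K = P̄·Hᵀ·S⁻¹ = [6036364180068/38859425972555 -5330873142059/38859425972555; -9876915028667/38859425972555 13163505203851/38859425972555; 4843675027892/38859425972555 11995045135784/38859425972555]
step 2: x' = x̄ + K·y = [-127243444469223/38859425972555, -205007414153879/116578277917665, -89627909312242/38859425972555]
step 2: P' = (I − K·H)·P̄ = [258424685256012/38859425972555 28384791805172/38859425972555 118550596343888/38859425972555; 28384791805172/38859425972555 112927257183026/116578277917665 40519406310288/38859425972555; 118550596343888/38859425972555 40519406310288/38859425972555 83265388443512/38859425972555]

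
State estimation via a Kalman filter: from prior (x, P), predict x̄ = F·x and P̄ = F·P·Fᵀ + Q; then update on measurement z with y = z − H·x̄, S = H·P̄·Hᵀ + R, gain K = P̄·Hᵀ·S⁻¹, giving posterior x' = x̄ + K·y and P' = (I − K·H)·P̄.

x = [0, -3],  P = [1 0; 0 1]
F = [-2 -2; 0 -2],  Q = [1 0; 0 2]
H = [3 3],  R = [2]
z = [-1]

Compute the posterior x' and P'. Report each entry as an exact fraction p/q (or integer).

x̄ = F·x = [6, 6]
P̄ = F·P·Fᵀ + Q = [9 4; 4 6]
y = z − H·x̄ = [-37]
S = H·P̄·Hᵀ + R = [209]
K = P̄·Hᵀ·S⁻¹ = [39/209; 30/209]
x' = x̄ + K·y = [-189/209, 144/209]
P' = (I − K·H)·P̄ = [360/209 -334/209; -334/209 354/209]

x' = [-189/209, 144/209]
P' = [360/209 -334/209; -334/209 354/209]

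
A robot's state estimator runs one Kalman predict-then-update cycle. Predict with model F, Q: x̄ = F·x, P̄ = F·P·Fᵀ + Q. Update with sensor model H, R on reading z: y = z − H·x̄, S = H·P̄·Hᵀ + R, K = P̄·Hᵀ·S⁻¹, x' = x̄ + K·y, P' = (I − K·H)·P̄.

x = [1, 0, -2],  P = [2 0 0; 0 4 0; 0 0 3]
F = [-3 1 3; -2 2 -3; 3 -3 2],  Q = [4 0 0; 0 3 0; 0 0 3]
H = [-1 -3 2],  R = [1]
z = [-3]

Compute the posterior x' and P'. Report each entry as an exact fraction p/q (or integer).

x̄ = F·x = [-9, 4, -1]
P̄ = F·P·Fᵀ + Q = [53 -7 -12; -7 54 -54; -12 -54 69]
y = z − H·x̄ = [2]
S = H·P̄·Hᵀ + R = [1470]
K = P̄·Hᵀ·S⁻¹ = [-4/105; -263/1470; 52/245]
x' = x̄ + K·y = [-953/105, 2677/735, -141/245]
P' = (I − K·H)·P̄ = [763/15 -1787/105 -4/35; -1787/105 10211/1470 446/245; -4/35 446/245 681/245]

x' = [-953/105, 2677/735, -141/245]
P' = [763/15 -1787/105 -4/35; -1787/105 10211/1470 446/245; -4/35 446/245 681/245]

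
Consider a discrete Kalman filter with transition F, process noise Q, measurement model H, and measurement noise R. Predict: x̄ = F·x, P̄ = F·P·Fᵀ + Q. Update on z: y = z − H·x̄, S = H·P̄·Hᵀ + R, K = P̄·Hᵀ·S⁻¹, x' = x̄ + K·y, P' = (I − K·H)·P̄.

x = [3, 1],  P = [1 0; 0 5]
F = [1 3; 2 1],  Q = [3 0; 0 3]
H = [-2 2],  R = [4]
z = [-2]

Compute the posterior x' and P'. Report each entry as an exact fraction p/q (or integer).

x' = [58/7, 103/14]
P' = [87/7 79/7; 79/7 311/28]

x̄ = F·x = [6, 7]
P̄ = F·P·Fᵀ + Q = [49 17; 17 12]
y = z − H·x̄ = [-4]
S = H·P̄·Hᵀ + R = [112]
K = P̄·Hᵀ·S⁻¹ = [-4/7; -5/56]
x' = x̄ + K·y = [58/7, 103/14]
P' = (I − K·H)·P̄ = [87/7 79/7; 79/7 311/28]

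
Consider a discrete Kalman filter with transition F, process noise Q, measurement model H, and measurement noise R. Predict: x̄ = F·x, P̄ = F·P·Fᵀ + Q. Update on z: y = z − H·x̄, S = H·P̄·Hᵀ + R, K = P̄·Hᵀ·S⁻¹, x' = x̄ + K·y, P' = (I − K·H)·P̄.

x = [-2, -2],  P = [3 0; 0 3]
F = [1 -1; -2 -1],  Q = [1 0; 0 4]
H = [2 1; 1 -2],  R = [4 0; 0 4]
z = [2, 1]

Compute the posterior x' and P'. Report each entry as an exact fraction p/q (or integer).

x̄ = F·x = [0, 6]
P̄ = F·P·Fᵀ + Q = [7 -3; -3 19]
y = z − H·x̄ = [-4, 13]
S = H·P̄·Hᵀ + R = [39 -15; -15 99]
K = P̄·Hᵀ·S⁻¹ = [107/303 56/303; 56/303 -39/101]
x' = x̄ + K·y = [100/101, 73/303]
P' = (I − K·H)·P̄ = [72/101 -4/303; -4/303 232/303]

x' = [100/101, 73/303]
P' = [72/101 -4/303; -4/303 232/303]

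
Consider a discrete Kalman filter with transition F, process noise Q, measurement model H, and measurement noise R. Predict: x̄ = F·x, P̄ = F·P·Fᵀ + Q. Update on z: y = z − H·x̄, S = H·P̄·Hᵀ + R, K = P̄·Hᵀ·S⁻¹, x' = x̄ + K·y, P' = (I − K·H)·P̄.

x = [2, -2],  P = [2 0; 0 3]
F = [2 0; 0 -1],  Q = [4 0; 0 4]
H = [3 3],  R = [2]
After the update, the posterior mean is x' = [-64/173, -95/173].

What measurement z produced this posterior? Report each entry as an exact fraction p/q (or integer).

x̄ = F·x = [4, 2]
P̄ = F·P·Fᵀ + Q = [12 0; 0 7]
S = H·P̄·Hᵀ + R = [173]
K = P̄·Hᵀ·S⁻¹ = [36/173; 21/173]
x' − x̄ = [-756/173, -441/173] = K·y
y = (KᵀK)⁻¹·Kᵀ·(x' − x̄) = [-21]
z = y + H·x̄ = [-21] + [18] = [-3]

z = [-3]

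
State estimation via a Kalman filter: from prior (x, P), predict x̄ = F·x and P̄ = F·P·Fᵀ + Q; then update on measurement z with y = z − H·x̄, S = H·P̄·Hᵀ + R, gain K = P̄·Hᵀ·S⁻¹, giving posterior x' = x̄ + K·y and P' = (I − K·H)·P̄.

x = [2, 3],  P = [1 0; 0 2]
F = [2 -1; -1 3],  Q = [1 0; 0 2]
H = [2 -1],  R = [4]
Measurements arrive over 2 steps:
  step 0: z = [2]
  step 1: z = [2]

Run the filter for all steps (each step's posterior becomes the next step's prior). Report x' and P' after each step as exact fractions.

step 0: x̄ = F·x = [1, 7]
step 0: P̄ = F·P·Fᵀ + Q = [7 -8; -8 21]
step 0: y = z − H·x̄ = [7]
step 0: S = H·P̄·Hᵀ + R = [85]
step 0: K = P̄·Hᵀ·S⁻¹ = [22/85; -37/85]
step 0: x' = x̄ + K·y = [239/85, 336/85]
step 0: P' = (I − K·H)·P̄ = [111/85 134/85; 134/85 416/85]
step 1: x̄ = F·x = [142/85, 769/85]
step 1: P̄ = F·P·Fᵀ + Q = [409/85 -532/85; -532/85 3221/85]
step 1: y = z − H·x̄ = [131/17]
step 1: S = H·P̄·Hᵀ + R = [1465/17]
step 1: K = P̄·Hᵀ·S⁻¹ = [54/293; -857/1465]
step 1: x' = x̄ + K·y = [4528/1465, 1330/293]
step 1: P' = (I − K·H)·P̄ = [2761/1465 4442/1465; 4442/1465 12312/1465]

step 0: x' = [239/85, 336/85], P' = [111/85 134/85; 134/85 416/85]
step 1: x' = [4528/1465, 1330/293], P' = [2761/1465 4442/1465; 4442/1465 12312/1465]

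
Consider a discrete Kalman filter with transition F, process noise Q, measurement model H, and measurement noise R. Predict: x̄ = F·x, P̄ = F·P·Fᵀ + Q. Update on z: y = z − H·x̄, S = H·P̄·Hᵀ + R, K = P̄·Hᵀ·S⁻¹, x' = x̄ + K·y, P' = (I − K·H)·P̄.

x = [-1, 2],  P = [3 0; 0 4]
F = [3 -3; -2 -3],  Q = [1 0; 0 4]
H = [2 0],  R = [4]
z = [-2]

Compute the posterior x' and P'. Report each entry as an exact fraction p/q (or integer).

x' = [-73/65, -116/65]
P' = [64/65 18/65; 18/65 3056/65]

x̄ = F·x = [-9, -4]
P̄ = F·P·Fᵀ + Q = [64 18; 18 52]
y = z − H·x̄ = [16]
S = H·P̄·Hᵀ + R = [260]
K = P̄·Hᵀ·S⁻¹ = [32/65; 9/65]
x' = x̄ + K·y = [-73/65, -116/65]
P' = (I − K·H)·P̄ = [64/65 18/65; 18/65 3056/65]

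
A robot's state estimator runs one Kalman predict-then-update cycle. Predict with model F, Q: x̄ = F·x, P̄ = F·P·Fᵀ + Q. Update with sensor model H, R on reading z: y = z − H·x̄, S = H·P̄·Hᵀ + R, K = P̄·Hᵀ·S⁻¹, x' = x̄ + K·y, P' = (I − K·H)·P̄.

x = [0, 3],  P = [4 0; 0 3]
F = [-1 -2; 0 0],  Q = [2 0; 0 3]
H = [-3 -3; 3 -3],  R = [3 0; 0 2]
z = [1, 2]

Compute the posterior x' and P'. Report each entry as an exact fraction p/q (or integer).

x' = [762/6149, -2994/6149]
P' = [846/6149 162/6149; 162/6149 816/6149]

x̄ = F·x = [-6, 0]
P̄ = F·P·Fᵀ + Q = [18 0; 0 3]
y = z − H·x̄ = [-17, 20]
S = H·P̄·Hᵀ + R = [192 -135; -135 191]
K = P̄·Hᵀ·S⁻¹ = [-1008/6149 1026/6149; -978/6149 -981/6149]
x' = x̄ + K·y = [762/6149, -2994/6149]
P' = (I − K·H)·P̄ = [846/6149 162/6149; 162/6149 816/6149]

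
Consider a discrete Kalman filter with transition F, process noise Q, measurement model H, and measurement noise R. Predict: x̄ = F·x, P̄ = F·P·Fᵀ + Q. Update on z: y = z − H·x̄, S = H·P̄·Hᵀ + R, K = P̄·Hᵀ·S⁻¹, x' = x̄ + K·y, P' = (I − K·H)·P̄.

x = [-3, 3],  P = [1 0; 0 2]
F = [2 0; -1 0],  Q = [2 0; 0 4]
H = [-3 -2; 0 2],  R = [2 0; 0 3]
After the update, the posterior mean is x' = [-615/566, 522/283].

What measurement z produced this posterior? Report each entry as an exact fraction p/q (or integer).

z = [-1, 3]

x̄ = F·x = [-6, 3]
P̄ = F·P·Fᵀ + Q = [6 -2; -2 5]
S = H·P̄·Hᵀ + R = [52 -8; -8 23]
K = P̄·Hᵀ·S⁻¹ = [-177/566 -80/283; -3/283 122/283]
x' − x̄ = [2781/566, -327/283] = K·y
y = (KᵀK)⁻¹·Kᵀ·(x' − x̄) = [-13, -3]
z = y + H·x̄ = [-13, -3] + [12, 6] = [-1, 3]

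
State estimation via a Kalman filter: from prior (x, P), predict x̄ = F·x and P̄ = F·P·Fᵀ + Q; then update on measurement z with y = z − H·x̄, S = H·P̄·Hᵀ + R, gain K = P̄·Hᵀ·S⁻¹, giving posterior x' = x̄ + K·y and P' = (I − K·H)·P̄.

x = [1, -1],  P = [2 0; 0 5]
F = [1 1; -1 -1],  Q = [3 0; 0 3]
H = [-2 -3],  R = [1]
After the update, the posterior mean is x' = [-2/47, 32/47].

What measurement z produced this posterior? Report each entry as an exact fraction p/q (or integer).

x̄ = F·x = [0, 0]
P̄ = F·P·Fᵀ + Q = [10 -7; -7 10]
S = H·P̄·Hᵀ + R = [47]
K = P̄·Hᵀ·S⁻¹ = [1/47; -16/47]
x' − x̄ = [-2/47, 32/47] = K·y
y = (KᵀK)⁻¹·Kᵀ·(x' − x̄) = [-2]
z = y + H·x̄ = [-2] + [0] = [-2]

z = [-2]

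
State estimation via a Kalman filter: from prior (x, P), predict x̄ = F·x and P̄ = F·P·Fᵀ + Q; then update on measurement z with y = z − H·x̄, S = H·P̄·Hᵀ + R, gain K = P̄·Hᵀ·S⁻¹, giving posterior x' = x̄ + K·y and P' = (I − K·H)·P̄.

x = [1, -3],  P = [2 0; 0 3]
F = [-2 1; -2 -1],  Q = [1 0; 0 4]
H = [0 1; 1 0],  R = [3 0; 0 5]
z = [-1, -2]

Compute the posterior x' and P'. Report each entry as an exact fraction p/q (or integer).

x' = [-882/281, -134/281]
P' = [955/281 75/281; 75/281 690/281]

x̄ = F·x = [-5, 1]
P̄ = F·P·Fᵀ + Q = [12 5; 5 15]
y = z − H·x̄ = [-2, 3]
S = H·P̄·Hᵀ + R = [18 5; 5 17]
K = P̄·Hᵀ·S⁻¹ = [25/281 191/281; 230/281 15/281]
x' = x̄ + K·y = [-882/281, -134/281]
P' = (I − K·H)·P̄ = [955/281 75/281; 75/281 690/281]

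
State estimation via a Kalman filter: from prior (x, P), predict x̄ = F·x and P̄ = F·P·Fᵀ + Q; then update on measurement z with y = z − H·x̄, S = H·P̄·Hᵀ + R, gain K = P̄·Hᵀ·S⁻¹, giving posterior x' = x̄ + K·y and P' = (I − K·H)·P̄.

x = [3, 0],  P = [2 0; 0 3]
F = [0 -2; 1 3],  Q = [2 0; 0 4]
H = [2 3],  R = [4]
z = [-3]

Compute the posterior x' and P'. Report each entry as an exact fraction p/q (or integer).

x' = [104/47, -111/47]
P' = [1298/141 -300/47; -300/47 228/47]

x̄ = F·x = [0, 3]
P̄ = F·P·Fᵀ + Q = [14 -18; -18 33]
y = z − H·x̄ = [-12]
S = H·P̄·Hᵀ + R = [141]
K = P̄·Hᵀ·S⁻¹ = [-26/141; 21/47]
x' = x̄ + K·y = [104/47, -111/47]
P' = (I − K·H)·P̄ = [1298/141 -300/47; -300/47 228/47]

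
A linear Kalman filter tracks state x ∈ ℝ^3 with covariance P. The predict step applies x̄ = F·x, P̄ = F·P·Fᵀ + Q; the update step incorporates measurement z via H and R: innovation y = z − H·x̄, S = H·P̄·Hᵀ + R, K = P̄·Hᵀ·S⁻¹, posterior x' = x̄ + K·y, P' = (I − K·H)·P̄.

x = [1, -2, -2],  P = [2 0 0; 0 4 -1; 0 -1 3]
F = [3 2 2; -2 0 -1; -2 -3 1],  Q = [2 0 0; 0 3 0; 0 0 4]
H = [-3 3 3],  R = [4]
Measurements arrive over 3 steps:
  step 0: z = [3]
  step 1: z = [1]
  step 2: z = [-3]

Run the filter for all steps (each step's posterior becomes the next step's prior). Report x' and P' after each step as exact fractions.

step 0: x̄ = F·x = [-5, 0, 2]
step 0: P̄ = F·P·Fᵀ + Q = [40 -16 -26; -16 14 2; -26 2 57]
step 0: y = z − H·x̄ = [-18]
step 0: S = H·P̄·Hᵀ + R = [1795]
step 0: K = P̄·Hᵀ·S⁻¹ = [-246/1795; 96/1795; 51/359]
step 0: x' = x̄ + K·y = [-4547/1795, -1728/1795, -200/359]
step 0: P' = (I − K·H)·P̄ = [11284/1795 -5104/1795 3212/359; -5104/1795 15914/1795 -4178/359; 3212/359 -4178/359 7458/359]
step 1: x̄ = F·x = [-19097/1795, 10094/1795, 13278/1795]
step 1: P̄ = F·P·Fᵀ + Q = [282314/1795 -192508/1795 45244/1795; -192508/1795 152051/1795 -85448/1795; 45244/1795 -85448/1795 232684/1795]
step 1: y = z − H·x̄ = [-125612/1795]
step 1: S = H·P̄·Hᵀ + R = [7123309/1795]
step 1: K = P̄·Hᵀ·S⁻¹ = [-1288734/7123309; 777333/7123309; 16104/374911]
step 1: x' = x̄ + K·y = [14399233/7123309, -14339650/7123309, 1646358/374911]
step 1: P' = (I − K·H)·P̄ = [195083306/7123309 -205859890/7123309 21011836/374911; -205859890/7123309 266774186/7123309 -24820928/374911; 21011836/374911 -24820928/374911 45854236/374911]
step 2: x̄ = F·x = [77080003/7123309, -60079268/7123309, 45501286/7123309]
step 2: P̄ = F·P·Fᵀ + Q = [4869613924/7123309 -3940900168/7123309 3134660230/7123309; -3940900168/7123309 3269833171/7123309 -2740849496/7123309; 3134660230/7123309 -2740849496/7123309 2843392194/7123309]
step 2: y = z − H·x̄ = [253604028/7123309]
step 2: S = H·P̄·Hᵀ + R = [64051074793/7123309]
step 2: K = P̄·Hᵀ·S⁻¹ = [-17027561586/64051074793; 13409651529/64051074793; -9096352596/64051074793]
step 2: x' = x̄ + K·y = [86869575919/64051074793, -62807895368/64051074793, 85288257790/64051074793]
step 2: P' = (I − K·H)·P̄ = [3083700579904/64051074793 -3381184805470/64051074793 6442181969926/64051074793; -3381184805470/64051074793 4157839406818/64051074793 -7521144676916/64051074793; 6442181969926/64051074793 -7521144676916/64051074793 13951198176714/64051074793]

step 0: x' = [-4547/1795, -1728/1795, -200/359], P' = [11284/1795 -5104/1795 3212/359; -5104/1795 15914/1795 -4178/359; 3212/359 -4178/359 7458/359]
step 1: x' = [14399233/7123309, -14339650/7123309, 1646358/374911], P' = [195083306/7123309 -205859890/7123309 21011836/374911; -205859890/7123309 266774186/7123309 -24820928/374911; 21011836/374911 -24820928/374911 45854236/374911]
step 2: x' = [86869575919/64051074793, -62807895368/64051074793, 85288257790/64051074793], P' = [3083700579904/64051074793 -3381184805470/64051074793 6442181969926/64051074793; -3381184805470/64051074793 4157839406818/64051074793 -7521144676916/64051074793; 6442181969926/64051074793 -7521144676916/64051074793 13951198176714/64051074793]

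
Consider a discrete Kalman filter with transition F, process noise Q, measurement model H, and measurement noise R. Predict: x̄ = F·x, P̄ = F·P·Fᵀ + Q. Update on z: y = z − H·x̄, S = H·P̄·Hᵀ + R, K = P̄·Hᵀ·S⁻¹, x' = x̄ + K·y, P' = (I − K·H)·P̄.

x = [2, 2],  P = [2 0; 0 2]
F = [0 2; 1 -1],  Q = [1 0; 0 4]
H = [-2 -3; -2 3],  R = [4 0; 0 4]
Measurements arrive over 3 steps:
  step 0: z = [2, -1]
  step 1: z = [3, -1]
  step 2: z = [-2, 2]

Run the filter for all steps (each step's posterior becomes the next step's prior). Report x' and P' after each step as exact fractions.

step 0: x' = [53/1118, -236/559], P' = [261/559 -4/559; -4/559 120/559]
step 1: x' = [-63355/114741, -70843/114741], P' = [44999/114741 -496/114741; -496/114741 24326/114741]
step 2: x' = [-6434242/23060873, 14480594/23060873], P' = [9033931/23060873 -99288/23060873; -99288/23060873 4885158/23060873]

step 0: x̄ = F·x = [4, 0]
step 0: P̄ = F·P·Fᵀ + Q = [9 -4; -4 8]
step 0: y = z − H·x̄ = [10, 7]
step 0: S = H·P̄·Hᵀ + R = [64 -36; -36 160]
step 0: K = P̄·Hᵀ·S⁻¹ = [-255/1118 -267/1118; -88/559 92/559]
step 0: x' = x̄ + K·y = [53/1118, -236/559]
step 0: P' = (I − K·H)·P̄ = [261/559 -4/559; -4/559 120/559]
step 1: x̄ = F·x = [-472/559, 525/1118]
step 1: P̄ = F·P·Fᵀ + Q = [1039/559 -248/559; -248/559 2625/559]
step 1: y = z − H·x̄ = [3041/1118, -4581/1118]
step 1: S = H·P̄·Hᵀ + R = [27041/559 -19469/559; -19469/559 32993/559]
step 1: K = P̄·Hᵀ·S⁻¹ = [-44255/229482 -45743/229482; -35993/229482 36985/229482]
step 1: x' = x̄ + K·y = [-63355/114741, -70843/114741]
step 1: P' = (I − K·H)·P̄ = [44999/114741 -496/114741; -496/114741 24326/114741]
step 2: x̄ = F·x = [-141686/114741, 832/12749]
step 2: P̄ = F·P·Fᵀ + Q = [212045/114741 -5516/12749; -5516/12749 58809/12749]
step 2: y = z − H·x̄ = [-25810/6039, -76354/114741]
step 2: S = H·P̄·Hᵀ + R = [288155/6039 -206071/6039; -206071/6039 6666401/114741]
step 2: K = P̄·Hᵀ·S⁻¹ = [-8884999/46121746 -9182863/46121746; -7228449/46121746 7427025/46121746]
step 2: x' = x̄ + K·y = [-6434242/23060873, 14480594/23060873]
step 2: P' = (I − K·H)·P̄ = [9033931/23060873 -99288/23060873; -99288/23060873 4885158/23060873]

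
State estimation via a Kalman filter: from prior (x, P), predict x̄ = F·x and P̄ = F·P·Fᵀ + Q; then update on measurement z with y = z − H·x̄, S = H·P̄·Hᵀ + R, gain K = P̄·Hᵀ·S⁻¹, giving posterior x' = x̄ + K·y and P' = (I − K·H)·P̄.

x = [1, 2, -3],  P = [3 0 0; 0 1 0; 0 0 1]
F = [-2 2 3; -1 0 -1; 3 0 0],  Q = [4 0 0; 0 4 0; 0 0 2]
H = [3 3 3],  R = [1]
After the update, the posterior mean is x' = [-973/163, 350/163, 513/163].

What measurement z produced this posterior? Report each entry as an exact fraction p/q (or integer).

x̄ = F·x = [-7, 2, 3]
P̄ = F·P·Fᵀ + Q = [29 3 -18; 3 8 -9; -18 -9 29]
S = H·P̄·Hᵀ + R = [163]
K = P̄·Hᵀ·S⁻¹ = [42/163; 6/163; 6/163]
x' − x̄ = [168/163, 24/163, 24/163] = K·y
y = (KᵀK)⁻¹·Kᵀ·(x' − x̄) = [4]
z = y + H·x̄ = [4] + [-6] = [-2]

z = [-2]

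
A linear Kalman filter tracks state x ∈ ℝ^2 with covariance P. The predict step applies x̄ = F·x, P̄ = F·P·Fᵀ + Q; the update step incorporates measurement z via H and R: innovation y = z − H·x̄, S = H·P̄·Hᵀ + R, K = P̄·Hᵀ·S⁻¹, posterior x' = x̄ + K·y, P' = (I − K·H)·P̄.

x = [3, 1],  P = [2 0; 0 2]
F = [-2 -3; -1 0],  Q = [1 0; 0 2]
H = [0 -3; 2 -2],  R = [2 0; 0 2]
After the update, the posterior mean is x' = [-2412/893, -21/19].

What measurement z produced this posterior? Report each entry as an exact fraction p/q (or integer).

x̄ = F·x = [-9, -3]
P̄ = F·P·Fᵀ + Q = [27 4; 4 4]
S = H·P̄·Hᵀ + R = [38 0; 0 94]
K = P̄·Hᵀ·S⁻¹ = [-6/19 23/47; -6/19 0]
x' − x̄ = [5625/893, 36/19] = K·y
y = (KᵀK)⁻¹·Kᵀ·(x' − x̄) = [-6, 9]
z = y + H·x̄ = [-6, 9] + [9, -12] = [3, -3]

z = [3, -3]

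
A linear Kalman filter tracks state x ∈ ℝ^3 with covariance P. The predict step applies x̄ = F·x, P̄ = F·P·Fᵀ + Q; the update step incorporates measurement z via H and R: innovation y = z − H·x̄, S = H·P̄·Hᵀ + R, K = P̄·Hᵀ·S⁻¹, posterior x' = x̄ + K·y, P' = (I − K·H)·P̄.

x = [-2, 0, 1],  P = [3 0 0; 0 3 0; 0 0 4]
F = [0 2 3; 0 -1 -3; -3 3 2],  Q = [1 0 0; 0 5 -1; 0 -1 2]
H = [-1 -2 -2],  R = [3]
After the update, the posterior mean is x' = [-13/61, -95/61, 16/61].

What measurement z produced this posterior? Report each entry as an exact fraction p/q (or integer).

x̄ = F·x = [3, -3, 8]
P̄ = F·P·Fᵀ + Q = [49 -42 42; -42 44 -34; 42 -34 72]
S = H·P̄·Hᵀ + R = [244]
K = P̄·Hᵀ·S⁻¹ = [-49/244; 11/122; -59/122]
x' − x̄ = [-196/61, 88/61, -472/61] = K·y
y = (KᵀK)⁻¹·Kᵀ·(x' − x̄) = [16]
z = y + H·x̄ = [16] + [-13] = [3]

z = [3]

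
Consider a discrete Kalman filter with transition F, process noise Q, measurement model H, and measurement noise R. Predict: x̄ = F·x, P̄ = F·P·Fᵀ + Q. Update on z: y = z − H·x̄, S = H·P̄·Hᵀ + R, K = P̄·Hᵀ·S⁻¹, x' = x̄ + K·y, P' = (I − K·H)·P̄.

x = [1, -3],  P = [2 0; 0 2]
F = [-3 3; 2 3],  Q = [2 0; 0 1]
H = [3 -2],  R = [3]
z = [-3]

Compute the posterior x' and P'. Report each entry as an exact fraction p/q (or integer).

x̄ = F·x = [-12, -7]
P̄ = F·P·Fᵀ + Q = [38 6; 6 27]
y = z − H·x̄ = [19]
S = H·P̄·Hᵀ + R = [381]
K = P̄·Hᵀ·S⁻¹ = [34/127; -12/127]
x' = x̄ + K·y = [-878/127, -1117/127]
P' = (I − K·H)·P̄ = [1358/127 1986/127; 1986/127 2997/127]

x' = [-878/127, -1117/127]
P' = [1358/127 1986/127; 1986/127 2997/127]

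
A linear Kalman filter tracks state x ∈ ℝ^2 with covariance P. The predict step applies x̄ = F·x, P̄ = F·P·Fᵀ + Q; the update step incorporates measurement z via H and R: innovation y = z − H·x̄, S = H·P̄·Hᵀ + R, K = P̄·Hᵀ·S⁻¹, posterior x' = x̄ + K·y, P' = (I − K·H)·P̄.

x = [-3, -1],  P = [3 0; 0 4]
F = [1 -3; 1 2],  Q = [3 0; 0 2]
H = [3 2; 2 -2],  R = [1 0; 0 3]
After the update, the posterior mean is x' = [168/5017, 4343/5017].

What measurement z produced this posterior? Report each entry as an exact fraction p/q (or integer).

x̄ = F·x = [0, -5]
P̄ = F·P·Fᵀ + Q = [42 -21; -21 21]
S = H·P̄·Hᵀ + R = [211 210; 210 423]
K = P̄·Hᵀ·S⁻¹ = [1008/5017 994/5017; 973/5017 -4438/15051]
x' − x̄ = [168/5017, 29428/5017] = K·y
y = (KᵀK)⁻¹·Kᵀ·(x' − x̄) = [12, -12]
z = y + H·x̄ = [12, -12] + [-10, 10] = [2, -2]

z = [2, -2]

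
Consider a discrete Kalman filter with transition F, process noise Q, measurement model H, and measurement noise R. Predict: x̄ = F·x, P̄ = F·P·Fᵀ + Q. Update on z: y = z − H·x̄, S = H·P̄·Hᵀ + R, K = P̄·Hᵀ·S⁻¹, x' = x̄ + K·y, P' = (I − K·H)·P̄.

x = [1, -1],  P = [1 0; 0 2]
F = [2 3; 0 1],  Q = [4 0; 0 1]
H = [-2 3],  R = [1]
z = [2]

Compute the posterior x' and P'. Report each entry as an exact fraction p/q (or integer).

x' = [-27/10, -23/20]
P' = [101/15 43/10; 43/10 57/20]

x̄ = F·x = [-1, -1]
P̄ = F·P·Fᵀ + Q = [26 6; 6 3]
y = z − H·x̄ = [3]
S = H·P̄·Hᵀ + R = [60]
K = P̄·Hᵀ·S⁻¹ = [-17/30; -1/20]
x' = x̄ + K·y = [-27/10, -23/20]
P' = (I − K·H)·P̄ = [101/15 43/10; 43/10 57/20]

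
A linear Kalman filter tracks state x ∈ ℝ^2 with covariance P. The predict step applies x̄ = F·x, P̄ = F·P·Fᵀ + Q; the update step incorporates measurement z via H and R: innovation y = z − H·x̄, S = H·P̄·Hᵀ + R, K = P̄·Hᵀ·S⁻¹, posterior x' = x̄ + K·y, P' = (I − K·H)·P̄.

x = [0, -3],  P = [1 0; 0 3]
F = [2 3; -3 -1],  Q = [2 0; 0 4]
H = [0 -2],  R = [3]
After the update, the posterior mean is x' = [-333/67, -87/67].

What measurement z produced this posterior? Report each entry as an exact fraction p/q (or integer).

z = [3]

x̄ = F·x = [-9, 3]
P̄ = F·P·Fᵀ + Q = [33 -15; -15 16]
S = H·P̄·Hᵀ + R = [67]
K = P̄·Hᵀ·S⁻¹ = [30/67; -32/67]
x' − x̄ = [270/67, -288/67] = K·y
y = (KᵀK)⁻¹·Kᵀ·(x' − x̄) = [9]
z = y + H·x̄ = [9] + [-6] = [3]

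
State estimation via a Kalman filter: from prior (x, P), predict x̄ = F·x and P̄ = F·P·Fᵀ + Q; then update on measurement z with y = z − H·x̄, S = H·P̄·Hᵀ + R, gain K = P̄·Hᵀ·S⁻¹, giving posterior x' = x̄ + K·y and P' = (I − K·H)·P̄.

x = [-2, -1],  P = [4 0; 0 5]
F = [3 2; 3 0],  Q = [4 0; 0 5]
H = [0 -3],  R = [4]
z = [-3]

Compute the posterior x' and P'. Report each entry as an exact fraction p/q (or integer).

x̄ = F·x = [-8, -6]
P̄ = F·P·Fᵀ + Q = [60 36; 36 41]
y = z − H·x̄ = [-21]
S = H·P̄·Hᵀ + R = [373]
K = P̄·Hᵀ·S⁻¹ = [-108/373; -123/373]
x' = x̄ + K·y = [-716/373, 345/373]
P' = (I − K·H)·P̄ = [10716/373 144/373; 144/373 164/373]

x' = [-716/373, 345/373]
P' = [10716/373 144/373; 144/373 164/373]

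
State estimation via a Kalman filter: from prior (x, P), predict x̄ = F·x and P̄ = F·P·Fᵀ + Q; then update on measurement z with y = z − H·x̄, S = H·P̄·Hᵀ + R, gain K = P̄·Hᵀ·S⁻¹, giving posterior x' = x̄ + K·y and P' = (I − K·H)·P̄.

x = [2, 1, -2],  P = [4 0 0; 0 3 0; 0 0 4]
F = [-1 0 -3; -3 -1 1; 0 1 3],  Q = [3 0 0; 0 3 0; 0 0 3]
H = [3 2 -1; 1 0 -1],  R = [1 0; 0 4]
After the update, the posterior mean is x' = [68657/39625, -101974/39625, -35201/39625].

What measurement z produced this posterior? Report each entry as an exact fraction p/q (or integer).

z = [1, 2]

x̄ = F·x = [4, -9, -5]
P̄ = F·P·Fᵀ + Q = [43 0 -36; 0 46 9; -36 9 42]
S = H·P̄·Hᵀ + R = [794 297; 297 161]
K = P̄·Hᵀ·S⁻¹ = [3102/39625 13721/39625; 16036/39625 -31797/39625; 1914/39625 -22728/39625]
x' − x̄ = [-89843/39625, 254651/39625, 162924/39625] = K·y
y = (KᵀK)⁻¹·Kᵀ·(x' − x̄) = [2, -7]
z = y + H·x̄ = [2, -7] + [-1, 9] = [1, 2]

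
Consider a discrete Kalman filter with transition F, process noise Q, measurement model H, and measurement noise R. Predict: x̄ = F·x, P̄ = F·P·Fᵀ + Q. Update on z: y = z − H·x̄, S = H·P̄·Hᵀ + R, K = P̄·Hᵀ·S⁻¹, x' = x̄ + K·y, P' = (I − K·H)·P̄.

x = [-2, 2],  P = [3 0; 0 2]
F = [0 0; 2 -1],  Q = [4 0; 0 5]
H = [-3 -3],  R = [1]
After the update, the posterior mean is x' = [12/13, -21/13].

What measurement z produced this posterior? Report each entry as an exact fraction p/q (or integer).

x̄ = F·x = [0, -6]
P̄ = F·P·Fᵀ + Q = [4 0; 0 19]
S = H·P̄·Hᵀ + R = [208]
K = P̄·Hᵀ·S⁻¹ = [-3/52; -57/208]
x' − x̄ = [12/13, 57/13] = K·y
y = (KᵀK)⁻¹·Kᵀ·(x' − x̄) = [-16]
z = y + H·x̄ = [-16] + [18] = [2]

z = [2]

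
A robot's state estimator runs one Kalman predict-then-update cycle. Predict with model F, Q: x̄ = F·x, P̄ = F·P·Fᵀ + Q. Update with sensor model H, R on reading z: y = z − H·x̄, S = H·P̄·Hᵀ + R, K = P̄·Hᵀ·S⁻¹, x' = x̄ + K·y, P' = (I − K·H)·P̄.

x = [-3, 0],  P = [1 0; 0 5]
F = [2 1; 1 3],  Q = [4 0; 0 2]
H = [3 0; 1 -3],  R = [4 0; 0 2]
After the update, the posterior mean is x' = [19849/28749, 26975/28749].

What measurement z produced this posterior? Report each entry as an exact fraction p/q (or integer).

x̄ = F·x = [-6, -3]
P̄ = F·P·Fᵀ + Q = [13 17; 17 48]
S = H·P̄·Hᵀ + R = [121 -114; -114 345]
K = P̄·Hᵀ·S⁻¹ = [3041/9583 -152/28749; 1039/9583 -9553/28749]
x' − x̄ = [192343/28749, 113222/28749] = K·y
y = (KᵀK)⁻¹·Kᵀ·(x' − x̄) = [21, -5]
z = y + H·x̄ = [21, -5] + [-18, 3] = [3, -2]

z = [3, -2]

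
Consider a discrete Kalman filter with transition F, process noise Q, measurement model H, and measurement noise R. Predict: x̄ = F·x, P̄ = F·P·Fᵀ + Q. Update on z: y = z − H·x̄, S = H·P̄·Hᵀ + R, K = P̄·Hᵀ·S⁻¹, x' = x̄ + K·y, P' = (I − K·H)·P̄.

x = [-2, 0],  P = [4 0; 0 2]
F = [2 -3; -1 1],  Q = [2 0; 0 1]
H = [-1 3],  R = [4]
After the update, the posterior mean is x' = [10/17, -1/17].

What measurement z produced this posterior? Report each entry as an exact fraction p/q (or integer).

z = [-1]

x̄ = F·x = [-4, 2]
P̄ = F·P·Fᵀ + Q = [36 -14; -14 7]
S = H·P̄·Hᵀ + R = [187]
K = P̄·Hᵀ·S⁻¹ = [-78/187; 35/187]
x' − x̄ = [78/17, -35/17] = K·y
y = (KᵀK)⁻¹·Kᵀ·(x' − x̄) = [-11]
z = y + H·x̄ = [-11] + [10] = [-1]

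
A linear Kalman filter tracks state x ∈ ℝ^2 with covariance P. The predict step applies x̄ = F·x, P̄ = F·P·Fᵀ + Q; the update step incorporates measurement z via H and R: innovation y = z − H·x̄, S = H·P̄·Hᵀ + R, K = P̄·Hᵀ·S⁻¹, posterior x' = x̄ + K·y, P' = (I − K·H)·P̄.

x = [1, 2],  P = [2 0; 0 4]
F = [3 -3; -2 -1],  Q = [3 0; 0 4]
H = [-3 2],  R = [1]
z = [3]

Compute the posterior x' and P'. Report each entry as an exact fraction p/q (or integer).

x̄ = F·x = [-3, -4]
P̄ = F·P·Fᵀ + Q = [57 0; 0 16]
y = z − H·x̄ = [2]
S = H·P̄·Hᵀ + R = [578]
K = P̄·Hᵀ·S⁻¹ = [-171/578; 16/289]
x' = x̄ + K·y = [-1038/289, -1124/289]
P' = (I − K·H)·P̄ = [3705/578 2736/289; 2736/289 4112/289]

x' = [-1038/289, -1124/289]
P' = [3705/578 2736/289; 2736/289 4112/289]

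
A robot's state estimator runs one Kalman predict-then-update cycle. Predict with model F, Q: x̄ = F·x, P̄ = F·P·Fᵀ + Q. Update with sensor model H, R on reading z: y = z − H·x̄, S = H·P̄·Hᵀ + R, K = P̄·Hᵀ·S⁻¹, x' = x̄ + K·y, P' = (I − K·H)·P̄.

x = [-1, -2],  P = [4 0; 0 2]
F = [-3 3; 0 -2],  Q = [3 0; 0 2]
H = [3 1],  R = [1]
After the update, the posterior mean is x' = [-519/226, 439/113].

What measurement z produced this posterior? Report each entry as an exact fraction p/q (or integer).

x̄ = F·x = [-3, 4]
P̄ = F·P·Fᵀ + Q = [57 -12; -12 10]
S = H·P̄·Hᵀ + R = [452]
K = P̄·Hᵀ·S⁻¹ = [159/452; -13/226]
x' − x̄ = [159/226, -13/113] = K·y
y = (KᵀK)⁻¹·Kᵀ·(x' − x̄) = [2]
z = y + H·x̄ = [2] + [-5] = [-3]

z = [-3]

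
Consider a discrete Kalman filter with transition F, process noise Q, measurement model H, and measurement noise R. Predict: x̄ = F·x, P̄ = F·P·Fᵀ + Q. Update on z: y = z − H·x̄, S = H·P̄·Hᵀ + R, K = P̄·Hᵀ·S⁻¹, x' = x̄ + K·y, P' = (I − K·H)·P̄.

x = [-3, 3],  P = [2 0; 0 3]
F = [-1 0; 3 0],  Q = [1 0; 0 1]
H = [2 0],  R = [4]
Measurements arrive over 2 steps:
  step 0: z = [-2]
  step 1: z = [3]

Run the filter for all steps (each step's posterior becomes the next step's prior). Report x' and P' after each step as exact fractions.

step 0: x̄ = F·x = [3, -9]
step 0: P̄ = F·P·Fᵀ + Q = [3 -6; -6 19]
step 0: y = z − H·x̄ = [-8]
step 0: S = H·P̄·Hᵀ + R = [16]
step 0: K = P̄·Hᵀ·S⁻¹ = [3/8; -3/4]
step 0: x' = x̄ + K·y = [0, -3]
step 0: P' = (I − K·H)·P̄ = [3/4 -3/2; -3/2 10]
step 1: x̄ = F·x = [0, 0]
step 1: P̄ = F·P·Fᵀ + Q = [7/4 -9/4; -9/4 31/4]
step 1: y = z − H·x̄ = [3]
step 1: S = H·P̄·Hᵀ + R = [11]
step 1: K = P̄·Hᵀ·S⁻¹ = [7/22; -9/22]
step 1: x' = x̄ + K·y = [21/22, -27/22]
step 1: P' = (I − K·H)·P̄ = [7/11 -9/11; -9/11 65/11]

step 0: x' = [0, -3], P' = [3/4 -3/2; -3/2 10]
step 1: x' = [21/22, -27/22], P' = [7/11 -9/11; -9/11 65/11]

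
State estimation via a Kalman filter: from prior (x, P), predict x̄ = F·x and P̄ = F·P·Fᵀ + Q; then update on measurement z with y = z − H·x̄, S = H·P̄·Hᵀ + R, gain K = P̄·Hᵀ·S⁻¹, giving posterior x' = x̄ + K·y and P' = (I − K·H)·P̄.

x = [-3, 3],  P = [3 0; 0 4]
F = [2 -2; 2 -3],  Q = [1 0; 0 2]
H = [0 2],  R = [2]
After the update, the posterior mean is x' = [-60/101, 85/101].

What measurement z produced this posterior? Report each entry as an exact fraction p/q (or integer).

x̄ = F·x = [-12, -15]
P̄ = F·P·Fᵀ + Q = [29 36; 36 50]
S = H·P̄·Hᵀ + R = [202]
K = P̄·Hᵀ·S⁻¹ = [36/101; 50/101]
x' − x̄ = [1152/101, 1600/101] = K·y
y = (KᵀK)⁻¹·Kᵀ·(x' − x̄) = [32]
z = y + H·x̄ = [32] + [-30] = [2]

z = [2]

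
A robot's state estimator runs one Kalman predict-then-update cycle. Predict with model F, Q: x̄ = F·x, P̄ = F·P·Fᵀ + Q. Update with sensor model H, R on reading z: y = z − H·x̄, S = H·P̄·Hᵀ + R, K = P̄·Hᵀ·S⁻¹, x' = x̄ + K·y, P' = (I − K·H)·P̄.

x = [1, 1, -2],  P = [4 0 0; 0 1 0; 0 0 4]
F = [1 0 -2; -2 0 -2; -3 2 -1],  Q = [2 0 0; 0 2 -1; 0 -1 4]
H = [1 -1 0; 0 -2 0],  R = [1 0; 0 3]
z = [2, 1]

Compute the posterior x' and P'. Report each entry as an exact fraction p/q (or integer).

x' = [5277/2995, -1112/2995, 1026/2995]
P' = [4854/2995 2076/2995 -558/2995; 2076/2995 2154/2995 1083/2995; -558/2995 1083/2995 41561/2995]

x̄ = F·x = [5, 2, 1]
P̄ = F·P·Fᵀ + Q = [22 8 -4; 8 34 31; -4 31 48]
y = z − H·x̄ = [-1, 5]
S = H·P̄·Hᵀ + R = [41 52; 52 139]
K = P̄·Hᵀ·S⁻¹ = [2778/2995 -1384/2995; -78/2995 -1436/2995; -1641/2995 -722/2995]
x' = x̄ + K·y = [5277/2995, -1112/2995, 1026/2995]
P' = (I − K·H)·P̄ = [4854/2995 2076/2995 -558/2995; 2076/2995 2154/2995 1083/2995; -558/2995 1083/2995 41561/2995]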